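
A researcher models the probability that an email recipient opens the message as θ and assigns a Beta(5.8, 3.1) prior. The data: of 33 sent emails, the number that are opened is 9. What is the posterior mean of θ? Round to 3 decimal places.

Observing 9 successes and 24 failures updates Beta(5.8, 3.1) by adding the success and failure counts to the two shape parameters: α = 5.8+9 = 14.8, β = 3.1+24 = 27.1.
E[θ | data] = 14.8/(14.8+27.1) = 0.353.

Posterior mean ≈ 0.353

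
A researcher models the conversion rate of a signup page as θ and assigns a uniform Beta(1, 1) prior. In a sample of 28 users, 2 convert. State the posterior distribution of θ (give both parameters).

Observing 2 successes and 26 failures updates Beta(1, 1) by adding the success and failure counts to the two shape parameters: α = 1+2 = 3, β = 1+26 = 27.

Posterior: Beta(3, 27)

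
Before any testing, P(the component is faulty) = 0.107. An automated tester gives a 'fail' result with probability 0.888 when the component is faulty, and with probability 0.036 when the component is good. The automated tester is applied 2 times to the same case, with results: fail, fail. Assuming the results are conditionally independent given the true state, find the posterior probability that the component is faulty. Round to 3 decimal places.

Posterior P(H) ≈ 0.986

With H the event that the component is faulty, the joint likelihood of the observed sequence is P(data|H) = 0.888·0.888 = 0.78854 and P(data|¬H) = 0.036·0.036 = 0.0012960.
Bayes: P(H|data) = 0.107·0.78854 / (0.107·0.78854 + 0.893·0.0012960) = 0.084374/0.085532 = 0.9865.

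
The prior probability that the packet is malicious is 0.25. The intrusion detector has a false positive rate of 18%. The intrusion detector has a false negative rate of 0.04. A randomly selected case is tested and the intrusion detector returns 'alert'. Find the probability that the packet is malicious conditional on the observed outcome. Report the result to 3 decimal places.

Write H for 'the packet is malicious'. Prior odds H:¬H = 0.25/0.75 = 0.33333. For the 'alert' outcome, the likelihood ratio is 0.96/0.18 = 5.3333.
Posterior odds = 0.33333 × 5.3333 = 1.7778, so P(H|E) = 1.7778/(1+1.7778) = 0.640.

P(H | E) ≈ 0.640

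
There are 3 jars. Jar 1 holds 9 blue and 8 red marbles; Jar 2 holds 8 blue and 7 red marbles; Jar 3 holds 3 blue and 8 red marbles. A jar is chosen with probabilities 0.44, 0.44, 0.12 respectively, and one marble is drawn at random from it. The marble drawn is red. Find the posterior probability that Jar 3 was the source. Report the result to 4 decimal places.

P(red|Jar 1) = 0.4706; P(red|Jar 2) = 0.4667; P(red|Jar 3) = 0.7273.
Prior × likelihood for each source: 0.44·0.4706=0.2071, 0.44·0.4667=0.2053, 0.12·0.7273=0.08727. Summing gives P(red) = 0.49966.
P(Jar 3 | red) = 0.08727 / 0.49966 = 0.1747.

Posterior probability ≈ 0.1747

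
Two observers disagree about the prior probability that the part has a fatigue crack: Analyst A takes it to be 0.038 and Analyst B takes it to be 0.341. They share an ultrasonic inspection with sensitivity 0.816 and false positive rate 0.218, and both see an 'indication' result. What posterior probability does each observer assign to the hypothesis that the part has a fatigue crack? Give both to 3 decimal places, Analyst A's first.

The likelihood ratio for an 'indication' result is 0.816/0.218 = 3.7431.
Analyst A: prior odds 0.038/0.962 = 0.039501; posterior odds 0.14786; posterior probability 0.129.
Analyst B: prior odds 0.341/0.659 = 0.51745; posterior odds 1.9369; posterior probability 0.660.

Analyst A: 0.129; Analyst B: 0.660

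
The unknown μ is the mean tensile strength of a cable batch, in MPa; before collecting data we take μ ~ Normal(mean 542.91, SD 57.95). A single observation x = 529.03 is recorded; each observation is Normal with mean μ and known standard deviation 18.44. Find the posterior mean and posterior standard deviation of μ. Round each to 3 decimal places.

Posterior mean ≈ 530.306; posterior SD ≈ 17.572

With known σ, the Normal prior is conjugate. Weight on the data is w = (n/σ²)/(n/σ² + 1/τ₀²) = 0.00294089/(0.00294089+0.00029778) = 0.90806.
Posterior mean = w·x̄ + (1−w)·μ₀ = 0.90806·529.03 + 0.091945·542.91 = 530.306. Posterior variance = 1/(0.00294089+0.00029778) = 308.769, so SD = 17.572.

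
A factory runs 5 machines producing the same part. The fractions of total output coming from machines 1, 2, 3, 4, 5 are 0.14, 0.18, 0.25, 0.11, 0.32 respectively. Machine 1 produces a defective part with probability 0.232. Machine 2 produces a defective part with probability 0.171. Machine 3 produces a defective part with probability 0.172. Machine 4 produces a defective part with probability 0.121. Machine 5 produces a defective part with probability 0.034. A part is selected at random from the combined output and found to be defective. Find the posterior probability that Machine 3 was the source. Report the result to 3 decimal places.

Posterior probability ≈ 0.330

Tabulate prior·likelihood by source: [1] prior 0.14, lik 0.232, product 0.03248; [2] prior 0.18, lik 0.171, product 0.03078; [3] prior 0.25, lik 0.172, product 0.04300; [4] prior 0.11, lik 0.121, product 0.01331; [5] prior 0.32, lik 0.034, product 0.01088.
Normalizing constant = 0.13045; the posterior for Machine 3 is its product over the sum, 0.04300/0.13045 = 0.330.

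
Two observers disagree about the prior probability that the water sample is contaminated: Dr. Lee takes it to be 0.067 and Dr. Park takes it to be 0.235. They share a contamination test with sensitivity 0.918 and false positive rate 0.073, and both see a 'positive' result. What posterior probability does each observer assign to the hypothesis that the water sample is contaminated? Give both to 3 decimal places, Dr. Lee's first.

P('+'|H) = 0.918, P('+'|¬H) = 0.073.
Dr. Lee: numerator 0.918·0.067 = 0.061506; evidence = 0.061506+0.073·0.933 = 0.12962; posterior = 0.475.
Dr. Park: numerator 0.918·0.235 = 0.21573; evidence = 0.21573+0.073·0.765 = 0.27158; posterior = 0.794.

Dr. Lee: 0.475; Dr. Park: 0.794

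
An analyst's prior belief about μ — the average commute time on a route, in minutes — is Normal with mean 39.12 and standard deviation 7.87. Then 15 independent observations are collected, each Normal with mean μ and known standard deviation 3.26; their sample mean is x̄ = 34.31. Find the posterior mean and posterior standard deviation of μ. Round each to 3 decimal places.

Posterior mean ≈ 34.364; posterior SD ≈ 0.837

Prior precision 1/τ₀² = 1/7.87² = 0.0161455; data precision n/σ² = 15/3.26² = 1.41142.
Posterior precision = 0.0161455 + 1.41142 = 1.42756, giving posterior SD = 1/√1.42756 = 0.837.
Posterior mean = (0.0161455·39.12 + 1.41142·34.31) / 1.42756 = 34.364.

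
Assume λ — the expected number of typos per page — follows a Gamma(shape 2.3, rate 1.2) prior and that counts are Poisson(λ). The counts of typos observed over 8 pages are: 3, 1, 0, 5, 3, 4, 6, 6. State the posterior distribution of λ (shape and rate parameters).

Posterior: Gamma(shape=30.3, rate=9.2)

Total count ∑xᵢ = 28 over n = 8 pages.
Gamma is conjugate to the Poisson likelihood: posterior is Gamma(shape = 2.3+28 = 30.3, rate = 1.2+8 = 9.2).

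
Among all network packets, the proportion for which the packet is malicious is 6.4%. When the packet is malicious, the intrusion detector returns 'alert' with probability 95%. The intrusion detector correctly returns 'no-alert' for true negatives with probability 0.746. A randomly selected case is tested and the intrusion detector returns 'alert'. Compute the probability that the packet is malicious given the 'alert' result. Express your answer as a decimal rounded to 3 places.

P(H | E) ≈ 0.204

Let H be the event that the packet is malicious. P(H) = 0.064, so P(¬H) = 0.936. With E the 'alert' result, P(E|H) = 0.95 and P(E|¬H) = 0.254.
P(E) = 0.95·0.064 + 0.254·0.936 = 0.060800 + 0.23774 = 0.29854.
By Bayes' theorem, P(H|E) = 0.060800 / 0.29854 = 0.204.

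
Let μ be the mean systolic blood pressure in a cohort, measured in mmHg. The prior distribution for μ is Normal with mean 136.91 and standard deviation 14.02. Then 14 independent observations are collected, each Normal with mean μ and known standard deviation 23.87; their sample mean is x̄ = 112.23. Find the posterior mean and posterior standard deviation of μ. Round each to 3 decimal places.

Posterior mean ≈ 116.464; posterior SD ≈ 5.807

Prior precision 1/τ₀² = 1/14.02² = 0.00508749; data precision n/σ² = 14/23.87² = 0.0245710.
Posterior precision = 0.00508749 + 0.0245710 = 0.0296585, giving posterior SD = 1/√0.0296585 = 5.807.
Posterior mean = (0.00508749·136.91 + 0.0245710·112.23) / 0.0296585 = 116.464.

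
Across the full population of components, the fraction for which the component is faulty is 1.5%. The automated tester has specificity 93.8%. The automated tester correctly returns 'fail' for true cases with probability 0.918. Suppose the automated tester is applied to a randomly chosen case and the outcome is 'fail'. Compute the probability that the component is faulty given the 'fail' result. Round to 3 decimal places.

Let H be the event that the component is faulty. P(H) = 0.015, so P(¬H) = 0.985. With E the 'fail' result, P(E|H) = 0.918 and P(E|¬H) = 0.062.
P(E) = 0.918·0.015 + 0.062·0.985 = 0.013770 + 0.061070 = 0.074840.
By Bayes' theorem, P(H|E) = 0.013770 / 0.074840 = 0.184.

P(H | E) ≈ 0.184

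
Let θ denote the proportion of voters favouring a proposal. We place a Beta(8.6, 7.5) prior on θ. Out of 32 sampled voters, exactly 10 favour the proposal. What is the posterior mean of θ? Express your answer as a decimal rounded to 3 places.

The binomial likelihood is conjugate to the Beta prior: with 10 successes and 22 failures, the posterior is Beta(8.6+10, 7.5+22) = Beta(18.6, 29.5).
E[θ | data] = 18.6/(18.6+29.5) = 0.387.

Posterior mean ≈ 0.387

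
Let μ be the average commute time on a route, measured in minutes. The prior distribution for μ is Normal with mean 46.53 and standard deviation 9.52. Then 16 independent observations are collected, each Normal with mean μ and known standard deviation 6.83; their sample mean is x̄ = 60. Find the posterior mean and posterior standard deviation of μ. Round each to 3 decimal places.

Prior precision 1/τ₀² = 1/9.52² = 0.0110338; data precision n/σ² = 16/6.83² = 0.342988.
Posterior precision = 0.0110338 + 0.342988 = 0.354022, giving posterior SD = 1/√0.354022 = 1.681.
Posterior mean = (0.0110338·46.53 + 0.342988·60) / 0.354022 = 59.580.

Posterior mean ≈ 59.580; posterior SD ≈ 1.681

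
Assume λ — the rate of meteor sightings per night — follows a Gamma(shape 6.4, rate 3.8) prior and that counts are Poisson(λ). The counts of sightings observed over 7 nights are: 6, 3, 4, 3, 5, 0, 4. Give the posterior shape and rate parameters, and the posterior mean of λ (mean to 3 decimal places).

Total count ∑xᵢ = 25 over n = 7 nights.
Gamma is conjugate to the Poisson likelihood: posterior is Gamma(shape = 6.4+25 = 31.4, rate = 3.8+7 = 10.8).
Posterior mean = shape/rate = 31.4/10.8 = 2.907.

Posterior: Gamma(shape=31.4, rate=10.8); mean ≈ 2.907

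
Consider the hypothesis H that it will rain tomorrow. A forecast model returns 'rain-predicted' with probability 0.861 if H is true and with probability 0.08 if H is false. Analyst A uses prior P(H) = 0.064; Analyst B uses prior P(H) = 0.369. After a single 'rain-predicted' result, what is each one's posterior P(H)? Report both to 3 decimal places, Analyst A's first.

P('+'|H) = 0.861, P('+'|¬H) = 0.08.
Analyst A: numerator 0.861·0.064 = 0.055104; evidence = 0.055104+0.08·0.936 = 0.12998; posterior = 0.424.
Analyst B: numerator 0.861·0.369 = 0.31771; evidence = 0.31771+0.08·0.631 = 0.36819; posterior = 0.863.

Analyst A: 0.424; Analyst B: 0.863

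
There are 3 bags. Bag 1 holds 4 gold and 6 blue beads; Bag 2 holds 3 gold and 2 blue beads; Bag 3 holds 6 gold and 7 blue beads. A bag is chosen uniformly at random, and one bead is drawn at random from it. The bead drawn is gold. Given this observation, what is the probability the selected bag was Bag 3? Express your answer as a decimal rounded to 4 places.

Posterior probability ≈ 0.3158

P(gold|Bag 1) = 0.4; P(gold|Bag 2) = 0.6; P(gold|Bag 3) = 0.4615.
Prior × likelihood for each source: 0.333333·0.4=0.1333, 0.333333·0.6=0.2000, 0.333333·0.4615=0.1538. Summing gives P(gold) = 0.48718.
P(Bag 3 | gold) = 0.1538 / 0.48718 = 0.3158.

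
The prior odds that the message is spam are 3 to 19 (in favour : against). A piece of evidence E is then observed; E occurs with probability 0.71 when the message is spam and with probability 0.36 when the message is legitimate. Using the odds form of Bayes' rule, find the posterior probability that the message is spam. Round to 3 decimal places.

Prior odds = 3/19 = 0.15789. In log-odds, ln(0.15789) = -1.8458.
Add log likelihood ratio: ln(1.9722) = 0.67916.
Posterior log-odds = -1.1667, so posterior odds = exp(-1.1667) = 0.31140. Converting, P(H|E) = 0.31140/1.3114 = 0.237.

Posterior probability ≈ 0.237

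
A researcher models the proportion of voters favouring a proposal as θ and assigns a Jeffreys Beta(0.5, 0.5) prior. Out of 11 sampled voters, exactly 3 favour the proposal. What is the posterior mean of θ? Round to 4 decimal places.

Posterior mean ≈ 0.2917

The binomial likelihood is conjugate to the Beta prior: with 3 successes and 8 failures, the posterior is Beta(0.5+3, 0.5+8) = Beta(3.5, 8.5).
Posterior mean = α/(α+β) = 3.5/12 = 0.2917.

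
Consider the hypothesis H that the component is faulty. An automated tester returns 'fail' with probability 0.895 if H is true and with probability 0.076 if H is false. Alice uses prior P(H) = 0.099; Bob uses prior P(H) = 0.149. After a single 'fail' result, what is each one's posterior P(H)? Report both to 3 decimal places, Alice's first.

The likelihood ratio for a 'fail' result is 0.895/0.076 = 11.776.
Alice: prior odds 0.099/0.901 = 0.10988; posterior odds 1.2940; posterior probability 0.564.
Bob: prior odds 0.149/0.851 = 0.17509; posterior odds 2.0619; posterior probability 0.673.

Alice: 0.564; Bob: 0.673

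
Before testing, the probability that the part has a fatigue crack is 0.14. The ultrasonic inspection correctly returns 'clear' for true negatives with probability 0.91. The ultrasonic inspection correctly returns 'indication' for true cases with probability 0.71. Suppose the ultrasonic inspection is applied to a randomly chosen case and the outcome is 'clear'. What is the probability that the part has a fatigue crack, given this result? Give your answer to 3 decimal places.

Let H be the event that the part has a fatigue crack. P(H) = 0.14, so P(¬H) = 0.86. With E the 'clear' result, P(E|H) = 0.29 and P(E|¬H) = 0.91.
P(E) = 0.29·0.14 + 0.91·0.86 = 0.040600 + 0.78260 = 0.82320.
By Bayes' theorem, P(H|E) = 0.040600 / 0.82320 = 0.049.

P(H | E) ≈ 0.049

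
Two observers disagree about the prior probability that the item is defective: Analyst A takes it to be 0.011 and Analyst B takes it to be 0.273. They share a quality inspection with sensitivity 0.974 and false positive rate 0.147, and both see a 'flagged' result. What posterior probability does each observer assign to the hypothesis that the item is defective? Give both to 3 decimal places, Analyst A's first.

Analyst A: 0.069; Analyst B: 0.713

The likelihood ratio for a 'flagged' result is 0.974/0.147 = 6.6259.
Analyst A: prior odds 0.011/0.989 = 0.011122; posterior odds 0.073695; posterior probability 0.069.
Analyst B: prior odds 0.273/0.727 = 0.37552; posterior odds 2.4881; posterior probability 0.713.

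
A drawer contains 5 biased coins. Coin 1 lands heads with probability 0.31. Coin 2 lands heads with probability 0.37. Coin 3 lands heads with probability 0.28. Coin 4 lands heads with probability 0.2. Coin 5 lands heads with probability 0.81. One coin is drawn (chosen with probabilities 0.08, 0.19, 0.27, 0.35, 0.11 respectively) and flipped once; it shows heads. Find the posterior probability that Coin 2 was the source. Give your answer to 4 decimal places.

Posterior probability ≈ 0.2132

Tabulate prior·likelihood by source: [1] prior 0.08, lik 0.31, product 0.02480; [2] prior 0.19, lik 0.37, product 0.07030; [3] prior 0.27, lik 0.28, product 0.07560; [4] prior 0.35, lik 0.2, product 0.07000; [5] prior 0.11, lik 0.81, product 0.08910.
Normalizing constant = 0.32980; the posterior for Coin 2 is its product over the sum, 0.07030/0.32980 = 0.2132.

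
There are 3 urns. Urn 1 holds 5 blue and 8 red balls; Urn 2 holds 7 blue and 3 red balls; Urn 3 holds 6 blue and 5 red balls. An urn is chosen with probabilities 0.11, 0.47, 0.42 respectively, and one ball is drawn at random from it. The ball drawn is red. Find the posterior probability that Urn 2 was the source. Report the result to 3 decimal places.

Posterior probability ≈ 0.353

P(red|Urn 1) = 0.6154; P(red|Urn 2) = 0.3; P(red|Urn 3) = 0.4545.
Prior × likelihood for each source: 0.11·0.6154=0.06769, 0.47·0.3=0.1410, 0.42·0.4545=0.1909. Summing gives P(red) = 0.39960.
P(Urn 2 | red) = 0.1410 / 0.39960 = 0.353.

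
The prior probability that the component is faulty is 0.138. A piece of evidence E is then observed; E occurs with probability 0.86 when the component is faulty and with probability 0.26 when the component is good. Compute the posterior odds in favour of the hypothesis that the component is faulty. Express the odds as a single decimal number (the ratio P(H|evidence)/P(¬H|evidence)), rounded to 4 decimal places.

Prior odds = 0.138/(1−0.138) = 0.16009.
Likelihood ratio for E = 0.86/0.26 = 3.3077.
Posterior odds = prior odds × LR = 0.52954.

Posterior odds ≈ 0.5295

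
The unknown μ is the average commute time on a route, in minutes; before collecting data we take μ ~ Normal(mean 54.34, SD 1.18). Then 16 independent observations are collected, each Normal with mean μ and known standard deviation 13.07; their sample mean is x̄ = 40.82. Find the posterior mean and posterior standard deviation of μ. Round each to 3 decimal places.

With known σ, the Normal prior is conjugate. Weight on the data is w = (n/σ²)/(n/σ² + 1/τ₀²) = 0.0936632/(0.0936632+0.718184) = 0.11537.
Posterior mean = w·x̄ + (1−w)·μ₀ = 0.11537·40.82 + 0.88463·54.34 = 52.780. Posterior variance = 1/(0.0936632+0.718184) = 1.23176, so SD = 1.110.

Posterior mean ≈ 52.780; posterior SD ≈ 1.110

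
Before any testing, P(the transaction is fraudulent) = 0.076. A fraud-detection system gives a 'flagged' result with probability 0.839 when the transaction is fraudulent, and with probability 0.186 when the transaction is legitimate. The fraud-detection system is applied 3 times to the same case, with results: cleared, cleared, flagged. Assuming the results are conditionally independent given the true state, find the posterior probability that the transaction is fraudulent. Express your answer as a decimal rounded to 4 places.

Let H be the event that the transaction is fraudulent; start with P(H) = 0.076. P('flagged'|H) = 0.839, P('flagged'|¬H) = 0.186.
Update on result 1 ('cleared'): P(H) ← 0.161·0.0760 / (0.161·0.0760 + 0.814·0.9240) = 0.012236/0.76437 = 0.0160.
Update on result 2 ('cleared'): P(H) ← 0.161·0.0160 / (0.161·0.0160 + 0.814·0.9840) = 0.0025773/0.80355 = 0.0032.
Update on result 3 ('flagged'): P(H) ← 0.839·0.0032 / (0.839·0.0032 + 0.186·0.9968) = 0.0026910/0.18809 = 0.0143.

Posterior P(H) ≈ 0.0143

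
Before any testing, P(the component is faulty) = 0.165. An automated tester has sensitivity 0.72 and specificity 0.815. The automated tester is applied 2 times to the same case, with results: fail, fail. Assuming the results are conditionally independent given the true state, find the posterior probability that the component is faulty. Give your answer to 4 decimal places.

Posterior P(H) ≈ 0.7496

With H the event that the component is faulty, the joint likelihood of the observed sequence is P(data|H) = 0.72·0.72 = 0.51840 and P(data|¬H) = 0.185·0.185 = 0.034225.
Bayes: P(H|data) = 0.165·0.51840 / (0.165·0.51840 + 0.835·0.034225) = 0.085536/0.11411 = 0.7496.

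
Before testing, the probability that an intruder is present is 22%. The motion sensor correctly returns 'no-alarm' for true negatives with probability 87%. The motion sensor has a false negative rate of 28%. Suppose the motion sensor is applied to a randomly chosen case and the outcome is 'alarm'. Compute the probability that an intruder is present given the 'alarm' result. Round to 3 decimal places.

Let H be the event that an intruder is present. P(H) = 0.22, so P(¬H) = 0.78. With E the 'alarm' result, P(E|H) = 0.72 and P(E|¬H) = 0.13.
P(E) = 0.72·0.22 + 0.13·0.78 = 0.15840 + 0.10140 = 0.25980.
By Bayes' theorem, P(H|E) = 0.15840 / 0.25980 = 0.610.

P(H | E) ≈ 0.610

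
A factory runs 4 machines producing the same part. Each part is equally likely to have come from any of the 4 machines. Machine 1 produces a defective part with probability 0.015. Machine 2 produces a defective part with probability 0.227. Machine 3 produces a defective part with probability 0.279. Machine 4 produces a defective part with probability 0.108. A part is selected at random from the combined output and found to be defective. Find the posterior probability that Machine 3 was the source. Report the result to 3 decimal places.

Tabulate prior·likelihood by source: [1] prior 0.25, lik 0.015, product 0.003750; [2] prior 0.25, lik 0.227, product 0.05675; [3] prior 0.25, lik 0.279, product 0.06975; [4] prior 0.25, lik 0.108, product 0.02700.
Normalizing constant = 0.15725; the posterior for Machine 3 is its product over the sum, 0.06975/0.15725 = 0.444.

Posterior probability ≈ 0.444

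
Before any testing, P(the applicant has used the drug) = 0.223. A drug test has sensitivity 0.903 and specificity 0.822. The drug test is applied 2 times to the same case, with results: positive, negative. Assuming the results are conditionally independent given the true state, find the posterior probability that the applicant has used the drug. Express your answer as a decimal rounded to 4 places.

With H the event that the applicant has used the drug, the joint likelihood of the observed sequence is P(data|H) = 0.903·0.097 = 0.087591 and P(data|¬H) = 0.178·0.822 = 0.14632.
Bayes: P(H|data) = 0.223·0.087591 / (0.223·0.087591 + 0.777·0.14632) = 0.019533/0.13322 = 0.1466.

Posterior P(H) ≈ 0.1466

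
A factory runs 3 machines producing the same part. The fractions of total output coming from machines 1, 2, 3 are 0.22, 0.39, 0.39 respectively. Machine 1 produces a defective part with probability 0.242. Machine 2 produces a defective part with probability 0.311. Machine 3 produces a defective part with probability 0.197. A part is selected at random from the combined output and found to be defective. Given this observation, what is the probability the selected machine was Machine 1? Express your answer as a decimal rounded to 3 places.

Posterior probability ≈ 0.212

P(defective|M1) = 0.242; P(defective|M2) = 0.311; P(defective|M3) = 0.197.
Prior × likelihood for each source: 0.22·0.242=0.05324, 0.39·0.311=0.1213, 0.39·0.197=0.07683. Summing gives P(defective) = 0.25136.
P(Machine 1 | defective) = 0.05324 / 0.25136 = 0.212.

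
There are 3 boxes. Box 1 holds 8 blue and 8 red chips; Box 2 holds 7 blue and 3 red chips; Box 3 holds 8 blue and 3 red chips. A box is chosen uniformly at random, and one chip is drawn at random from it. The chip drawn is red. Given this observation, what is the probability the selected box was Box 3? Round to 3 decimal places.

Tabulate prior·likelihood by source: [1] prior 0.333333, lik 0.5, product 0.1667; [2] prior 0.333333, lik 0.3, product 0.1000; [3] prior 0.333333, lik 0.2727, product 0.09091.
Normalizing constant = 0.35758; the posterior for Box 3 is its product over the sum, 0.09091/0.35758 = 0.254.

Posterior probability ≈ 0.254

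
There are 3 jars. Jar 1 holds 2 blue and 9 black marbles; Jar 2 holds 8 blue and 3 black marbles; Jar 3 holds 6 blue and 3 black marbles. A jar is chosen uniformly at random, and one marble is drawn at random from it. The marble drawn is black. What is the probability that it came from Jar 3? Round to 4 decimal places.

Posterior probability ≈ 0.2340

Tabulate prior·likelihood by source: [1] prior 0.333333, lik 0.8182, product 0.2727; [2] prior 0.333333, lik 0.2727, product 0.09091; [3] prior 0.333333, lik 0.3333, product 0.1111.
Normalizing constant = 0.47475; the posterior for Jar 3 is its product over the sum, 0.1111/0.47475 = 0.2340.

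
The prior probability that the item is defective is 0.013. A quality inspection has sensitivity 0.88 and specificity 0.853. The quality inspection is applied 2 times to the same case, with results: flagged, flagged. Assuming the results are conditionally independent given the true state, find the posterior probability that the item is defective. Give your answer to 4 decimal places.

With H the event that the item is defective, the joint likelihood of the observed sequence is P(data|H) = 0.88·0.88 = 0.77440 and P(data|¬H) = 0.147·0.147 = 0.021609.
Bayes: P(H|data) = 0.013·0.77440 / (0.013·0.77440 + 0.987·0.021609) = 0.010067/0.031395 = 0.3207.

Posterior P(H) ≈ 0.3207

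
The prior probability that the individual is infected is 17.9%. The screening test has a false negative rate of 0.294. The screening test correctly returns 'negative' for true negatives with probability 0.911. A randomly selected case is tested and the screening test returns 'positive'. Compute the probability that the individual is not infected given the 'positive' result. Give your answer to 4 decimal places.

Write H for 'the individual is infected'. Prior odds H:¬H = 0.179/0.821 = 0.21803. For the 'positive' outcome, the likelihood ratio is 0.706/0.089 = 7.9326.
Posterior odds = 0.21803 × 7.9326 = 1.7295, so P(H|E) = 1.7295/(1+1.7295) = 0.6336. Then P(¬H|E) = 1 − 0.6336 = 0.3664.

P(¬H | E) ≈ 0.3664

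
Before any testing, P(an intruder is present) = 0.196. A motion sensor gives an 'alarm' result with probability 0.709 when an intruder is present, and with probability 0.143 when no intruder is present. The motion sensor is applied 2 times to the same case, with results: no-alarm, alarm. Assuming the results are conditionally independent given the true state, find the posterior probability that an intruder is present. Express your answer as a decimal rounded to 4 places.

With H the event that an intruder is present, the joint likelihood of the observed sequence is P(data|H) = 0.291·0.709 = 0.20632 and P(data|¬H) = 0.857·0.143 = 0.12255.
Bayes: P(H|data) = 0.196·0.20632 / (0.196·0.20632 + 0.804·0.12255) = 0.040439/0.13897 = 0.2910.

Posterior P(H) ≈ 0.2910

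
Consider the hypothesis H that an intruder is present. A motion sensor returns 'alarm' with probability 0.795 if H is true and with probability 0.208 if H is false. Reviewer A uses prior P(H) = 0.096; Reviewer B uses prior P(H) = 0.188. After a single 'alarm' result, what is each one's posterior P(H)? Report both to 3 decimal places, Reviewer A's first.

Reviewer A: 0.289; Reviewer B: 0.469

The likelihood ratio for an 'alarm' result is 0.795/0.208 = 3.8221.
Reviewer A: prior odds 0.096/0.904 = 0.10619; posterior odds 0.40589; posterior probability 0.289.
Reviewer B: prior odds 0.188/0.812 = 0.23153; posterior odds 0.88492; posterior probability 0.469.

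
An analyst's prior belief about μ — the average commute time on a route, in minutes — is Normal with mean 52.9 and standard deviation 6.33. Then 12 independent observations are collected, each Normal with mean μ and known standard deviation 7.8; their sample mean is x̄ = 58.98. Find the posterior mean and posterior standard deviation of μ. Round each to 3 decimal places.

Posterior mean ≈ 58.297; posterior SD ≈ 2.121

With known σ, the Normal prior is conjugate. Weight on the data is w = (n/σ²)/(n/σ² + 1/τ₀²) = 0.197239/(0.197239+0.0249570) = 0.88768.
Posterior mean = w·x̄ + (1−w)·μ₀ = 0.88768·58.98 + 0.11232·52.9 = 58.297. Posterior variance = 1/(0.197239+0.0249570) = 4.50054, so SD = 2.121.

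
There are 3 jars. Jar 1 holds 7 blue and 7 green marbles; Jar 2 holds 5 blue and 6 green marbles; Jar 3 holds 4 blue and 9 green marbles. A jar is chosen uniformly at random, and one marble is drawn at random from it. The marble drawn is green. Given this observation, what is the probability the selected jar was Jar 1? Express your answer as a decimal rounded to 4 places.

P(green|Jar 1) = 0.5; P(green|Jar 2) = 0.5455; P(green|Jar 3) = 0.6923.
Prior × likelihood for each source: 0.333333·0.5=0.1667, 0.333333·0.5455=0.1818, 0.333333·0.6923=0.2308. Summing gives P(green) = 0.57925.
P(Jar 1 | green) = 0.1667 / 0.57925 = 0.2877.

Posterior probability ≈ 0.2877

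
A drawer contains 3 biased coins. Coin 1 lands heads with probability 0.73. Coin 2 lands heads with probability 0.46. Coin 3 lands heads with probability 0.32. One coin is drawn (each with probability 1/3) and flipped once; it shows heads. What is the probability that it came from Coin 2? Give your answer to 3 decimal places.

Tabulate prior·likelihood by source: [1] prior 0.333333, lik 0.73, product 0.2433; [2] prior 0.333333, lik 0.46, product 0.1533; [3] prior 0.333333, lik 0.32, product 0.1067.
Normalizing constant = 0.50333; the posterior for Coin 2 is its product over the sum, 0.1533/0.50333 = 0.305.

Posterior probability ≈ 0.305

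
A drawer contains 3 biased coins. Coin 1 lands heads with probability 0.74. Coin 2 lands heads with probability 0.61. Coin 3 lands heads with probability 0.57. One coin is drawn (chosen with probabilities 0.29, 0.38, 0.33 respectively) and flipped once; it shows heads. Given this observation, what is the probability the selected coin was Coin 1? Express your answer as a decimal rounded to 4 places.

Posterior probability ≈ 0.3382

Tabulate prior·likelihood by source: [1] prior 0.29, lik 0.74, product 0.2146; [2] prior 0.38, lik 0.61, product 0.2318; [3] prior 0.33, lik 0.57, product 0.1881.
Normalizing constant = 0.63450; the posterior for Coin 1 is its product over the sum, 0.2146/0.63450 = 0.3382.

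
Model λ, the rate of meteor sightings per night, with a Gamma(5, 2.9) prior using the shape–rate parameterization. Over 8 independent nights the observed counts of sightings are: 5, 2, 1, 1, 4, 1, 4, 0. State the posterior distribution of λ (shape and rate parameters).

The Poisson likelihood adds the total count to the shape and the number of exposure periods to the rate. Here ∑xᵢ = 18 and n = 8, so shape 5→23 and rate 2.9→10.9.

Posterior: Gamma(shape=23, rate=10.9)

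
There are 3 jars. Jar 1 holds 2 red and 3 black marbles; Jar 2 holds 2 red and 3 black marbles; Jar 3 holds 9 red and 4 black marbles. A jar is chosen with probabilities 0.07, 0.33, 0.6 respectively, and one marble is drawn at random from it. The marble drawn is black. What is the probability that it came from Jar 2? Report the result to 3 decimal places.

P(black|Jar 1) = 0.6; P(black|Jar 2) = 0.6; P(black|Jar 3) = 0.3077.
Prior × likelihood for each source: 0.07·0.6=0.04200, 0.33·0.6=0.1980, 0.6·0.3077=0.1846. Summing gives P(black) = 0.42462.
P(Jar 2 | black) = 0.1980 / 0.42462 = 0.466.

Posterior probability ≈ 0.466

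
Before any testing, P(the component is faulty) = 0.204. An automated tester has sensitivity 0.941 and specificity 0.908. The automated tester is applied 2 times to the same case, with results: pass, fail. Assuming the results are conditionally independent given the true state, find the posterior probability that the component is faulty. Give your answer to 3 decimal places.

Let H be the event that the component is faulty; start with P(H) = 0.204. P('fail'|H) = 0.941, P('fail'|¬H) = 0.092.
Update on result 1 ('pass'): P(H) ← 0.059·0.2040 / (0.059·0.2040 + 0.908·0.7960) = 0.012036/0.73480 = 0.0164.
Update on result 2 ('fail'): P(H) ← 0.941·0.0164 / (0.941·0.0164 + 0.092·0.9836) = 0.015413/0.10591 = 0.1455.

Posterior P(H) ≈ 0.146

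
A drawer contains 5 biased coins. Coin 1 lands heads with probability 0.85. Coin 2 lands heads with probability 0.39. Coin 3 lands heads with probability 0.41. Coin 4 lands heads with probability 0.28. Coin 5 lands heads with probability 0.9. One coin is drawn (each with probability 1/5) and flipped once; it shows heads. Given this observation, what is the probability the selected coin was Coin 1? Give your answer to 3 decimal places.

Tabulate prior·likelihood by source: [1] prior 0.2, lik 0.85, product 0.1700; [2] prior 0.2, lik 0.39, product 0.07800; [3] prior 0.2, lik 0.41, product 0.08200; [4] prior 0.2, lik 0.28, product 0.05600; [5] prior 0.2, lik 0.9, product 0.1800.
Normalizing constant = 0.56600; the posterior for Coin 1 is its product over the sum, 0.1700/0.56600 = 0.300.

Posterior probability ≈ 0.300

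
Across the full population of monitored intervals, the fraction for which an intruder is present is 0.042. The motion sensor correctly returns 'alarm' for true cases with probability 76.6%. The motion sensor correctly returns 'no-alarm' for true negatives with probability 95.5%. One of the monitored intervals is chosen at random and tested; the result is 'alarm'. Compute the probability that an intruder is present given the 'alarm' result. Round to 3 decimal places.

Write H for 'an intruder is present'. Prior odds H:¬H = 0.042/0.958 = 0.043841. For the 'alarm' outcome, the likelihood ratio is 0.766/0.045 = 17.022.
Posterior odds = 0.043841 × 17.022 = 0.74628, so P(H|E) = 0.74628/(1+0.74628) = 0.427.

P(H | E) ≈ 0.427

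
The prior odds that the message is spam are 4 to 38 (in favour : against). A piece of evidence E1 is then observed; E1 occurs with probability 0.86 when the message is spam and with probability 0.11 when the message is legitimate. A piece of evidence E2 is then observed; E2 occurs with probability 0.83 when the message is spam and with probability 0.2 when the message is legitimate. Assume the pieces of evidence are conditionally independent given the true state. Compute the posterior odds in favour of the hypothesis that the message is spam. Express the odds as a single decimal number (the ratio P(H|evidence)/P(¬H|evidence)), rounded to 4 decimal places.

Posterior odds ≈ 3.4153

Prior odds = 4/38 = 0.10526. In log-odds, ln(0.10526) = -2.2513.
Add log likelihood ratios: ln(7.8182) + ln(4.1500) = 3.4796.
Posterior log-odds = 1.2283, so posterior odds = exp(1.2283) = 3.4153.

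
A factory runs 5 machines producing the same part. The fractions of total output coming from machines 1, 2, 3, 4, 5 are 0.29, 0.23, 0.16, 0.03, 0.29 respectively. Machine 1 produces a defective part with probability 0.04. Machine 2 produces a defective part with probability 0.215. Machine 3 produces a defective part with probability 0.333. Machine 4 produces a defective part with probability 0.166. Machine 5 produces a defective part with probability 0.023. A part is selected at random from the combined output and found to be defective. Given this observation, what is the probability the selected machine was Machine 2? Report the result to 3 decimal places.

Tabulate prior·likelihood by source: [1] prior 0.29, lik 0.04, product 0.01160; [2] prior 0.23, lik 0.215, product 0.04945; [3] prior 0.16, lik 0.333, product 0.05328; [4] prior 0.03, lik 0.166, product 0.004980; [5] prior 0.29, lik 0.023, product 0.006670.
Normalizing constant = 0.12598; the posterior for Machine 2 is its product over the sum, 0.04945/0.12598 = 0.393.

Posterior probability ≈ 0.393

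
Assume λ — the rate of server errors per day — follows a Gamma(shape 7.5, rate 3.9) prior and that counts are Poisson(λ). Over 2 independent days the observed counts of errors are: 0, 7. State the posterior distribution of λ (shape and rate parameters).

Total count ∑xᵢ = 7 over n = 2 days.
Gamma is conjugate to the Poisson likelihood: posterior is Gamma(shape = 7.5+7 = 14.5, rate = 3.9+2 = 5.9).

Posterior: Gamma(shape=14.5, rate=5.9)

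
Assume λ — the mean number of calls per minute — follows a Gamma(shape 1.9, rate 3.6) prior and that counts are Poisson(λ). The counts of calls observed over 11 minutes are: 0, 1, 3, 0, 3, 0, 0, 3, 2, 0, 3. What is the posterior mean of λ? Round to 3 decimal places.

Posterior mean ≈ 1.158

The Poisson likelihood adds the total count to the shape and the number of exposure periods to the rate. Here ∑xᵢ = 15 and n = 11, so shape 1.9→16.9 and rate 3.6→14.6.
Posterior mean = shape/rate = 16.9/14.6 = 1.158.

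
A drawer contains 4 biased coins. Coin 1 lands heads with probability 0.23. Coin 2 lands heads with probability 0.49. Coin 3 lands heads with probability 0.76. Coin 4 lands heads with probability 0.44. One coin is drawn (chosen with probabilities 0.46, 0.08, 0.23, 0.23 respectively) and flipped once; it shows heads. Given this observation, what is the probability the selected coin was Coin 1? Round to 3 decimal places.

Posterior probability ≈ 0.251

Tabulate prior·likelihood by source: [1] prior 0.46, lik 0.23, product 0.1058; [2] prior 0.08, lik 0.49, product 0.03920; [3] prior 0.23, lik 0.76, product 0.1748; [4] prior 0.23, lik 0.44, product 0.1012.
Normalizing constant = 0.42100; the posterior for Coin 1 is its product over the sum, 0.1058/0.42100 = 0.251.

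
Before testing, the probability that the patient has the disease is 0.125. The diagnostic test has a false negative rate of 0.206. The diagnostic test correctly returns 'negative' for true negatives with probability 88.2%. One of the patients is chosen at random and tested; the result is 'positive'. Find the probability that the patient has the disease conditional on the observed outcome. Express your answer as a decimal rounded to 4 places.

P(H | E) ≈ 0.4901

Write H for 'the patient has the disease'. Prior odds H:¬H = 0.125/0.875 = 0.14286. For the 'positive' outcome, the likelihood ratio is 0.794/0.118 = 6.7288.
Posterior odds = 0.14286 × 6.7288 = 0.96126, so P(H|E) = 0.96126/(1+0.96126) = 0.4901.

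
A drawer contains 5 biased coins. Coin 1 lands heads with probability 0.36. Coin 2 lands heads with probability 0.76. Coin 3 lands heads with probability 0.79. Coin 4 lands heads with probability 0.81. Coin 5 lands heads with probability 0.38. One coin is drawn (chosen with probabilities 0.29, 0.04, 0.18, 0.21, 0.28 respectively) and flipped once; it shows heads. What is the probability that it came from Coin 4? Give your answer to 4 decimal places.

Posterior probability ≈ 0.3073

Tabulate prior·likelihood by source: [1] prior 0.29, lik 0.36, product 0.1044; [2] prior 0.04, lik 0.76, product 0.03040; [3] prior 0.18, lik 0.79, product 0.1422; [4] prior 0.21, lik 0.81, product 0.1701; [5] prior 0.28, lik 0.38, product 0.1064.
Normalizing constant = 0.55350; the posterior for Coin 4 is its product over the sum, 0.1701/0.55350 = 0.3073.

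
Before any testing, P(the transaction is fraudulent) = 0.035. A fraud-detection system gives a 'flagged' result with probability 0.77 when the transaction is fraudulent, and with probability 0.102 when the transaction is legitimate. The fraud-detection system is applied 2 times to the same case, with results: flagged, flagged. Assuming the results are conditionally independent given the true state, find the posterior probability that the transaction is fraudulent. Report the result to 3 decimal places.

With H the event that the transaction is fraudulent, the joint likelihood of the observed sequence is P(data|H) = 0.77·0.77 = 0.59290 and P(data|¬H) = 0.102·0.102 = 0.010404.
Bayes: P(H|data) = 0.035·0.59290 / (0.035·0.59290 + 0.965·0.010404) = 0.020752/0.030791 = 0.6739.

Posterior P(H) ≈ 0.674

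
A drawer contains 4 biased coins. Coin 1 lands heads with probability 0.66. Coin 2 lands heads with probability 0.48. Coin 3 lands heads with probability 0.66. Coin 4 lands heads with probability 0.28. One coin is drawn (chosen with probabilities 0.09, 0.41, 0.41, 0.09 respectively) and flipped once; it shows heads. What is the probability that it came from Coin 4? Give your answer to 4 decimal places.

Posterior probability ≈ 0.0457

P(heads|C1) = 0.66; P(heads|C2) = 0.48; P(heads|C3) = 0.66; P(heads|C4) = 0.28.
Prior × likelihood for each source: 0.09·0.66=0.05940, 0.41·0.48=0.1968, 0.41·0.66=0.2706, 0.09·0.28=0.02520. Summing gives P(heads) = 0.55200.
P(Coin 4 | heads) = 0.02520 / 0.55200 = 0.0457.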